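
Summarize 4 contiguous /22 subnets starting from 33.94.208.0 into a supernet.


Original prefix: /22
Number of subnets: 4 = 2^2
New prefix = 22 - 2 = 20
Supernet: 33.94.208.0/20


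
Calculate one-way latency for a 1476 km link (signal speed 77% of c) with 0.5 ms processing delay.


Speed = 0.77 * 3e5 km/s = 231000 km/s
Propagation delay = 1476 / 231000 = 0.0064 s = 6.3896 ms
Processing delay = 0.5 ms
Total one-way latency = 6.8896 ms


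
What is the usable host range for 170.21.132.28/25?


Network: 170.21.132.0
Broadcast: 170.21.132.127
First usable = network + 1
Last usable = broadcast - 1
Range: 170.21.132.1 to 170.21.132.126


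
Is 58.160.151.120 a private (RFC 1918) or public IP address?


RFC 1918 private ranges:
  10.0.0.0/8 (10.0.0.0 - 10.255.255.255)
  172.16.0.0/12 (172.16.0.0 - 172.31.255.255)
  192.168.0.0/16 (192.168.0.0 - 192.168.255.255)
Public (not in any RFC 1918 range)


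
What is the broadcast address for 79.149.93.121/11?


Network: 79.128.0.0/11
Host bits = 21
Set all host bits to 1:
Broadcast: 79.159.255.255


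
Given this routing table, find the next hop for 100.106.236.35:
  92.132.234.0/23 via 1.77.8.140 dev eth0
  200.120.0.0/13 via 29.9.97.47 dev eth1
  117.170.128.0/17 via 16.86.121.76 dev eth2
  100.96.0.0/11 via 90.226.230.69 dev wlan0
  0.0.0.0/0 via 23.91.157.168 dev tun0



Longest prefix match for 100.106.236.35:
  /23 92.132.234.0: no
  /13 200.120.0.0: no
  /17 117.170.128.0: no
  /11 100.96.0.0: MATCH
  /0 0.0.0.0: MATCH
Selected: next-hop 90.226.230.69 via wlan0 (matched /11)


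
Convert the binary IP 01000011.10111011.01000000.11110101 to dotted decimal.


01000011 = 67
10111011 = 187
01000000 = 64
11110101 = 245
IP: 67.187.64.245


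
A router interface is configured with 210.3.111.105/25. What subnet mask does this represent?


/25 means 25 network bits, 7 host bits
Binary: 11111111111111111111111110000000
Mask: 255.255.255.128


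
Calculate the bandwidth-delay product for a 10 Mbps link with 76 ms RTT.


BDP = bandwidth * RTT
= 10 Mbps * 76 ms
= 10 * 1e6 * 76 / 1000 bits
= 760000 bits
= 95000 bytes
= 92.7734 KB
BDP = 760000 bits (95000 bytes)


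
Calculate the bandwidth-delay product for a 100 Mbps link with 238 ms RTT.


BDP = bandwidth * RTT
= 100 Mbps * 238 ms
= 100 * 1e6 * 238 / 1000 bits
= 23800000 bits
= 2975000 bytes
= 2905.2734 KB
BDP = 23800000 bits (2975000 bytes)


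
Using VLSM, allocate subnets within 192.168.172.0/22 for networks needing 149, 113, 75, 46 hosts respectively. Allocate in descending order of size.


149 hosts -> /24 (254 usable): 192.168.172.0/24
113 hosts -> /25 (126 usable): 192.168.173.0/25
75 hosts -> /25 (126 usable): 192.168.173.128/25
46 hosts -> /26 (62 usable): 192.168.174.0/26
Allocation: 192.168.172.0/24 (149 hosts, 254 usable); 192.168.173.0/25 (113 hosts, 126 usable); 192.168.173.128/25 (75 hosts, 126 usable); 192.168.174.0/26 (46 hosts, 62 usable)


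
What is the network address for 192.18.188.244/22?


IP:   11000000.00010010.10111100.11110100
Mask: 11111111.11111111.11111100.00000000
AND operation:
Net:  11000000.00010010.10111100.00000000
Network: 192.18.188.0/22


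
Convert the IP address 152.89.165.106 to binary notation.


152 = 10011000
89 = 01011001
165 = 10100101
106 = 01101010
Binary: 10011000.01011001.10100101.01101010


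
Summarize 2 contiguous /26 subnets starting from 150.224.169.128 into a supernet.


Original prefix: /26
Number of subnets: 2 = 2^1
New prefix = 26 - 1 = 25
Supernet: 150.224.169.128/25


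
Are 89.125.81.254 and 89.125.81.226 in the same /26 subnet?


Mask: 255.255.255.192
89.125.81.254 AND mask = 89.125.81.192
89.125.81.226 AND mask = 89.125.81.192
Yes, same subnet (89.125.81.192)


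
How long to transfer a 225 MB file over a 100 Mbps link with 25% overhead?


Effective throughput = 100 * (1 - 25/100) = 75 Mbps
File size in Mb = 225 * 8 = 1800 Mb
Time = 1800 / 75
Time = 24 seconds


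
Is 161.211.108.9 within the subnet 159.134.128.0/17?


Subnet network: 159.134.128.0
Test IP AND mask: 161.211.0.0
No, 161.211.108.9 is not in 159.134.128.0/17


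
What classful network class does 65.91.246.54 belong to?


First octet: 65
Binary: 01000001
0xxxxxxx -> Class A (1-126)
Class A, default mask 255.0.0.0 (/8)


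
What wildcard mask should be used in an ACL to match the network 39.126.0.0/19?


Subnet mask: 255.255.224.0
Wildcard = 255.255.255.255 - subnet mask
255 - 255 = 0
255 - 255 = 0
255 - 224 = 31
255 - 0 = 255
Wildcard: 0.0.31.255


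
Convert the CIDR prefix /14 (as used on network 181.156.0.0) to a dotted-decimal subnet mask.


/14 means 14 network bits, 18 host bits
Binary: 11111111111111000000000000000000
Mask: 255.252.0.0


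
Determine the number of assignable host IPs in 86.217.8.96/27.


Host bits = 32 - 27 = 5
Total addresses = 2^5 = 32
Usable = total - 2 (network and broadcast)
Usable hosts: 30


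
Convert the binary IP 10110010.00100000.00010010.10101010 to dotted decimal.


10110010 = 178
00100000 = 32
00010010 = 18
10101010 = 170
IP: 178.32.18.170


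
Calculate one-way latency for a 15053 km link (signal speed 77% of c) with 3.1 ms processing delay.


Speed = 0.77 * 3e5 km/s = 231000 km/s
Propagation delay = 15053 / 231000 = 0.0652 s = 65.1645 ms
Processing delay = 3.1 ms
Total one-way latency = 68.2645 ms


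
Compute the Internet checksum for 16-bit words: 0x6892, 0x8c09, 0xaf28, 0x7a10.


Sum all words (with carry folding):
+ 0x6892 = 0x6892
+ 0x8c09 = 0xf49b
+ 0xaf28 = 0xa3c4
+ 0x7a10 = 0x1dd5
One's complement: ~0x1dd5
Checksum = 0xe22a


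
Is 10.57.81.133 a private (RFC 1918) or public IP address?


RFC 1918 private ranges:
  10.0.0.0/8 (10.0.0.0 - 10.255.255.255)
  172.16.0.0/12 (172.16.0.0 - 172.31.255.255)
  192.168.0.0/16 (192.168.0.0 - 192.168.255.255)
Private (in 10.0.0.0/8)


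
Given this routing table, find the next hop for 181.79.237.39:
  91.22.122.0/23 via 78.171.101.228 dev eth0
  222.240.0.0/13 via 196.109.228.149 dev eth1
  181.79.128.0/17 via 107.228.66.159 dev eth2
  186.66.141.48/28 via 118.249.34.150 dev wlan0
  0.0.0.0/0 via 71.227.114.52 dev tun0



Longest prefix match for 181.79.237.39:
  /23 91.22.122.0: no
  /13 222.240.0.0: no
  /17 181.79.128.0: MATCH
  /28 186.66.141.48: no
  /0 0.0.0.0: MATCH
Selected: next-hop 107.228.66.159 via eth2 (matched /17)


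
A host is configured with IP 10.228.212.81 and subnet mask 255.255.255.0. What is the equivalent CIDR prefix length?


Binary: 11111111.11111111.11111111.00000000
Count leading 1s
Prefix: /24


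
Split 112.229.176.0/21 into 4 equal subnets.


New prefix = 21 + 2 = 23
Each subnet has 512 addresses
  112.229.176.0/23
  112.229.178.0/23
  112.229.180.0/23
  112.229.182.0/23
Subnets: 112.229.176.0/23, 112.229.178.0/23, 112.229.180.0/23, 112.229.182.0/23


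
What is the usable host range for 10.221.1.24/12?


Network: 10.208.0.0
Broadcast: 10.223.255.255
First usable = network + 1
Last usable = broadcast - 1
Range: 10.208.0.1 to 10.223.255.254


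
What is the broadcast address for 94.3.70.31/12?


Network: 94.0.0.0/12
Host bits = 20
Set all host bits to 1:
Broadcast: 94.15.255.255


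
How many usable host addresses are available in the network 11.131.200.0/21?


Host bits = 32 - 21 = 11
Total addresses = 2^11 = 2048
Usable = total - 2 (network and broadcast)
Usable hosts: 2046


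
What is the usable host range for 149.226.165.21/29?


Network: 149.226.165.16
Broadcast: 149.226.165.23
First usable = network + 1
Last usable = broadcast - 1
Range: 149.226.165.17 to 149.226.165.22


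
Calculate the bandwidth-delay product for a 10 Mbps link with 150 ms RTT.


BDP = bandwidth * RTT
= 10 Mbps * 150 ms
= 10 * 1e6 * 150 / 1000 bits
= 1500000 bits
= 187500 bytes
= 183.1055 KB
BDP = 1500000 bits (187500 bytes)


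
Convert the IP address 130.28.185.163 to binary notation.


130 = 10000010
28 = 00011100
185 = 10111001
163 = 10100011
Binary: 10000010.00011100.10111001.10100011


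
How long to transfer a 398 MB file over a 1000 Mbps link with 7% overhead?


Effective throughput = 1000 * (1 - 7/100) = 930.0 Mbps
File size in Mb = 398 * 8 = 3184 Mb
Time = 3184 / 930.0
Time = 3.4237 seconds


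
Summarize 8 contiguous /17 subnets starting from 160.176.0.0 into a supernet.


Original prefix: /17
Number of subnets: 8 = 2^3
New prefix = 17 - 3 = 14
Supernet: 160.176.0.0/14


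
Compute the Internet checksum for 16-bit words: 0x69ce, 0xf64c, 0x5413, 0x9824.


Sum all words (with carry folding):
+ 0x69ce = 0x69ce
+ 0xf64c = 0x601b
+ 0x5413 = 0xb42e
+ 0x9824 = 0x4c53
One's complement: ~0x4c53
Checksum = 0xb3ac


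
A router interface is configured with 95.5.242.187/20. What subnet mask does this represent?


/20 means 20 network bits, 12 host bits
Binary: 11111111111111111111000000000000
Mask: 255.255.240.0


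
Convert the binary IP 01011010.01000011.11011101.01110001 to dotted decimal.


01011010 = 90
01000011 = 67
11011101 = 221
01110001 = 113
IP: 90.67.221.113


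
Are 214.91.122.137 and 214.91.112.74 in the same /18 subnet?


Mask: 255.255.192.0
214.91.122.137 AND mask = 214.91.64.0
214.91.112.74 AND mask = 214.91.64.0
Yes, same subnet (214.91.64.0)


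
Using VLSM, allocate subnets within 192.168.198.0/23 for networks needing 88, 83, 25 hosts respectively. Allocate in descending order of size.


88 hosts -> /25 (126 usable): 192.168.198.0/25
83 hosts -> /25 (126 usable): 192.168.198.128/25
25 hosts -> /27 (30 usable): 192.168.199.0/27
Allocation: 192.168.198.0/25 (88 hosts, 126 usable); 192.168.198.128/25 (83 hosts, 126 usable); 192.168.199.0/27 (25 hosts, 30 usable)


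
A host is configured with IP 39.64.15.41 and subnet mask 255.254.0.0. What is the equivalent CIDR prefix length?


Binary: 11111111.11111110.00000000.00000000
Count leading 1s
Prefix: /15


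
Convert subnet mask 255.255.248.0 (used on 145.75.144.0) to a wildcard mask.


Subnet mask: 255.255.248.0
Wildcard = 255.255.255.255 - subnet mask
255 - 255 = 0
255 - 255 = 0
255 - 248 = 7
255 - 0 = 255
Wildcard: 0.0.7.255


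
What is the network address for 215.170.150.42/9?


IP:   11010111.10101010.10010110.00101010
Mask: 11111111.10000000.00000000.00000000
AND operation:
Net:  11010111.10000000.00000000.00000000
Network: 215.128.0.0/9


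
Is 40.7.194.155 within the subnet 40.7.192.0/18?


Subnet network: 40.7.192.0
Test IP AND mask: 40.7.192.0
Yes, 40.7.194.155 is in 40.7.192.0/18


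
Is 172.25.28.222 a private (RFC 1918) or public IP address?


RFC 1918 private ranges:
  10.0.0.0/8 (10.0.0.0 - 10.255.255.255)
  172.16.0.0/12 (172.16.0.0 - 172.31.255.255)
  192.168.0.0/16 (192.168.0.0 - 192.168.255.255)
Private (in 172.16.0.0/12)


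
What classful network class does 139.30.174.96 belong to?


First octet: 139
Binary: 10001011
10xxxxxx -> Class B (128-191)
Class B, default mask 255.255.0.0 (/16)


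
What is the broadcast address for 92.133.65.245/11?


Network: 92.128.0.0/11
Host bits = 21
Set all host bits to 1:
Broadcast: 92.159.255.255


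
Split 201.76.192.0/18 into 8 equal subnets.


New prefix = 18 + 3 = 21
Each subnet has 2048 addresses
  201.76.192.0/21
  201.76.200.0/21
  201.76.208.0/21
  201.76.216.0/21
  201.76.224.0/21
  201.76.232.0/21
  201.76.240.0/21
  201.76.248.0/21
Subnets: 201.76.192.0/21, 201.76.200.0/21, 201.76.208.0/21, 201.76.216.0/21, 201.76.224.0/21, 201.76.232.0/21, 201.76.240.0/21, 201.76.248.0/21


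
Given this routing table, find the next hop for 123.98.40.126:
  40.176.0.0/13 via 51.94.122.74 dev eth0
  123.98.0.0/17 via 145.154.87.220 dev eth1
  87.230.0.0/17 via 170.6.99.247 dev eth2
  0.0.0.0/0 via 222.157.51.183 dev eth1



Longest prefix match for 123.98.40.126:
  /13 40.176.0.0: no
  /17 123.98.0.0: MATCH
  /17 87.230.0.0: no
  /0 0.0.0.0: MATCH
Selected: next-hop 145.154.87.220 via eth1 (matched /17)


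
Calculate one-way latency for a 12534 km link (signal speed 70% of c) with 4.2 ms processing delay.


Speed = 0.7 * 3e5 km/s = 210000 km/s
Propagation delay = 12534 / 210000 = 0.0597 s = 59.6857 ms
Processing delay = 4.2 ms
Total one-way latency = 63.8857 ms


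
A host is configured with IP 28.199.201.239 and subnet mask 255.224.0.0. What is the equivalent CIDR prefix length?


Binary: 11111111.11100000.00000000.00000000
Count leading 1s
Prefix: /11


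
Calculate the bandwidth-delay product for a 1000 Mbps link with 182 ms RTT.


BDP = bandwidth * RTT
= 1000 Mbps * 182 ms
= 1000 * 1e6 * 182 / 1000 bits
= 182000000 bits
= 22750000 bytes
= 22216.7969 KB
BDP = 182000000 bits (22750000 bytes)


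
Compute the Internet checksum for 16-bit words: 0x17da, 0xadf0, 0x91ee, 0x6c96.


Sum all words (with carry folding):
+ 0x17da = 0x17da
+ 0xadf0 = 0xc5ca
+ 0x91ee = 0x57b9
+ 0x6c96 = 0xc44f
One's complement: ~0xc44f
Checksum = 0x3bb0


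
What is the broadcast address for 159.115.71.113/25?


Network: 159.115.71.0/25
Host bits = 7
Set all host bits to 1:
Broadcast: 159.115.71.127


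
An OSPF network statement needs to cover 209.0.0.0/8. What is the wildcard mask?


Subnet mask: 255.0.0.0
Wildcard = 255.255.255.255 - subnet mask
255 - 255 = 0
255 - 0 = 255
255 - 0 = 255
255 - 0 = 255
Wildcard: 0.255.255.255


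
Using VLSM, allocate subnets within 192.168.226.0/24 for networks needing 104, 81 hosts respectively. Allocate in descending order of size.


104 hosts -> /25 (126 usable): 192.168.226.0/25
81 hosts -> /25 (126 usable): 192.168.226.128/25
Allocation: 192.168.226.0/25 (104 hosts, 126 usable); 192.168.226.128/25 (81 hosts, 126 usable)


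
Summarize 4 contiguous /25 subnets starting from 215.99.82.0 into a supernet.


Original prefix: /25
Number of subnets: 4 = 2^2
New prefix = 25 - 2 = 23
Supernet: 215.99.82.0/23


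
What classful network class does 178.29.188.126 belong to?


First octet: 178
Binary: 10110010
10xxxxxx -> Class B (128-191)
Class B, default mask 255.255.0.0 (/16)


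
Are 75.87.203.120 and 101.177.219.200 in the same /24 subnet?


Mask: 255.255.255.0
75.87.203.120 AND mask = 75.87.203.0
101.177.219.200 AND mask = 101.177.219.0
No, different subnets (75.87.203.0 vs 101.177.219.0)


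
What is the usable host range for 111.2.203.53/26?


Network: 111.2.203.0
Broadcast: 111.2.203.63
First usable = network + 1
Last usable = broadcast - 1
Range: 111.2.203.1 to 111.2.203.62


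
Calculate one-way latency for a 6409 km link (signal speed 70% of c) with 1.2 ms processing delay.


Speed = 0.7 * 3e5 km/s = 210000 km/s
Propagation delay = 6409 / 210000 = 0.0305 s = 30.519 ms
Processing delay = 1.2 ms
Total one-way latency = 31.719 ms


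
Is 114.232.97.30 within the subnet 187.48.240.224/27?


Subnet network: 187.48.240.224
Test IP AND mask: 114.232.97.0
No, 114.232.97.30 is not in 187.48.240.224/27


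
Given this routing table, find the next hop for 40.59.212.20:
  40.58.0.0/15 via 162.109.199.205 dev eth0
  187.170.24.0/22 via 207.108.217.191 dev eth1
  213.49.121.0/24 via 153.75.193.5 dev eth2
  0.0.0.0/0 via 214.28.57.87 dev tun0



Longest prefix match for 40.59.212.20:
  /15 40.58.0.0: MATCH
  /22 187.170.24.0: no
  /24 213.49.121.0: no
  /0 0.0.0.0: MATCH
Selected: next-hop 162.109.199.205 via eth0 (matched /15)


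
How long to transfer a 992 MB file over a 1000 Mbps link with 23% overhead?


Effective throughput = 1000 * (1 - 23/100) = 770 Mbps
File size in Mb = 992 * 8 = 7936 Mb
Time = 7936 / 770
Time = 10.3065 seconds


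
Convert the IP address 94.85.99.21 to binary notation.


94 = 01011110
85 = 01010101
99 = 01100011
21 = 00010101
Binary: 01011110.01010101.01100011.00010101


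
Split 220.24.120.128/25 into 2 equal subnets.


New prefix = 25 + 1 = 26
Each subnet has 64 addresses
  220.24.120.128/26
  220.24.120.192/26
Subnets: 220.24.120.128/26, 220.24.120.192/26


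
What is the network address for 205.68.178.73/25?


IP:   11001101.01000100.10110010.01001001
Mask: 11111111.11111111.11111111.10000000
AND operation:
Net:  11001101.01000100.10110010.00000000
Network: 205.68.178.0/25


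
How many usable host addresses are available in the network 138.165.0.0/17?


Host bits = 32 - 17 = 15
Total addresses = 2^15 = 32768
Usable = total - 2 (network and broadcast)
Usable hosts: 32766


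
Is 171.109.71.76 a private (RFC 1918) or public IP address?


RFC 1918 private ranges:
  10.0.0.0/8 (10.0.0.0 - 10.255.255.255)
  172.16.0.0/12 (172.16.0.0 - 172.31.255.255)
  192.168.0.0/16 (192.168.0.0 - 192.168.255.255)
Public (not in any RFC 1918 range)


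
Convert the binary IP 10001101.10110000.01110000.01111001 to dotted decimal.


10001101 = 141
10110000 = 176
01110000 = 112
01111001 = 121
IP: 141.176.112.121


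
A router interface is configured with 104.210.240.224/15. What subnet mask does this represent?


/15 means 15 network bits, 17 host bits
Binary: 11111111111111100000000000000000
Mask: 255.254.0.0


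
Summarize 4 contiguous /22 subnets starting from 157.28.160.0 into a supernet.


Original prefix: /22
Number of subnets: 4 = 2^2
New prefix = 22 - 2 = 20
Supernet: 157.28.160.0/20


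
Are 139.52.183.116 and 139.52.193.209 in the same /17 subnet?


Mask: 255.255.128.0
139.52.183.116 AND mask = 139.52.128.0
139.52.193.209 AND mask = 139.52.128.0
Yes, same subnet (139.52.128.0)


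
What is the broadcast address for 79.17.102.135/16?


Network: 79.17.0.0/16
Host bits = 16
Set all host bits to 1:
Broadcast: 79.17.255.255


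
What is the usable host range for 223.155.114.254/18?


Network: 223.155.64.0
Broadcast: 223.155.127.255
First usable = network + 1
Last usable = broadcast - 1
Range: 223.155.64.1 to 223.155.127.254


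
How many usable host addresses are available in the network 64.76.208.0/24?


Host bits = 32 - 24 = 8
Total addresses = 2^8 = 256
Usable = total - 2 (network and broadcast)
Usable hosts: 254


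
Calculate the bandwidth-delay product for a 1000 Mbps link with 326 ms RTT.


BDP = bandwidth * RTT
= 1000 Mbps * 326 ms
= 1000 * 1e6 * 326 / 1000 bits
= 326000000 bits
= 40750000 bytes
= 39794.9219 KB
BDP = 326000000 bits (40750000 bytes)


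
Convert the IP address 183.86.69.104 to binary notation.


183 = 10110111
86 = 01010110
69 = 01000101
104 = 01101000
Binary: 10110111.01010110.01000101.01101000


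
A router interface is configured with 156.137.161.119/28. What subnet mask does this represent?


/28 means 28 network bits, 4 host bits
Binary: 11111111111111111111111111110000
Mask: 255.255.255.240


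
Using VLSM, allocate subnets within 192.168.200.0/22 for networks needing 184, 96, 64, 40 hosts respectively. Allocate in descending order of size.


184 hosts -> /24 (254 usable): 192.168.200.0/24
96 hosts -> /25 (126 usable): 192.168.201.0/25
64 hosts -> /25 (126 usable): 192.168.201.128/25
40 hosts -> /26 (62 usable): 192.168.202.0/26
Allocation: 192.168.200.0/24 (184 hosts, 254 usable); 192.168.201.0/25 (96 hosts, 126 usable); 192.168.201.128/25 (64 hosts, 126 usable); 192.168.202.0/26 (40 hosts, 62 usable)


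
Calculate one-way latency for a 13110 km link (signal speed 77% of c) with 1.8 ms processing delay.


Speed = 0.77 * 3e5 km/s = 231000 km/s
Propagation delay = 13110 / 231000 = 0.0568 s = 56.7532 ms
Processing delay = 1.8 ms
Total one-way latency = 58.5532 ms


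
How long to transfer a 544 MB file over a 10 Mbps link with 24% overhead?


Effective throughput = 10 * (1 - 24/100) = 7.6 Mbps
File size in Mb = 544 * 8 = 4352 Mb
Time = 4352 / 7.6
Time = 572.6316 seconds


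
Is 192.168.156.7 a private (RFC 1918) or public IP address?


RFC 1918 private ranges:
  10.0.0.0/8 (10.0.0.0 - 10.255.255.255)
  172.16.0.0/12 (172.16.0.0 - 172.31.255.255)
  192.168.0.0/16 (192.168.0.0 - 192.168.255.255)
Private (in 192.168.0.0/16)


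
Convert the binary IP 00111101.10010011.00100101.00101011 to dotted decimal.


00111101 = 61
10010011 = 147
00100101 = 37
00101011 = 43
IP: 61.147.37.43


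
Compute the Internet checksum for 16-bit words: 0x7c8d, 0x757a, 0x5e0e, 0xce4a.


Sum all words (with carry folding):
+ 0x7c8d = 0x7c8d
+ 0x757a = 0xf207
+ 0x5e0e = 0x5016
+ 0xce4a = 0x1e61
One's complement: ~0x1e61
Checksum = 0xe19e


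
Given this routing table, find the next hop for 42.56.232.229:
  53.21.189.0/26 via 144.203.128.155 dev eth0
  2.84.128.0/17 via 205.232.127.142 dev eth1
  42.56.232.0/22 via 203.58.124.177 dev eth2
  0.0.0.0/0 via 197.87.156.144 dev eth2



Longest prefix match for 42.56.232.229:
  /26 53.21.189.0: no
  /17 2.84.128.0: no
  /22 42.56.232.0: MATCH
  /0 0.0.0.0: MATCH
Selected: next-hop 203.58.124.177 via eth2 (matched /22)


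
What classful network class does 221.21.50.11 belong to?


First octet: 221
Binary: 11011101
110xxxxx -> Class C (192-223)
Class C, default mask 255.255.255.0 (/24)


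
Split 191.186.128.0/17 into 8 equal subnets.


New prefix = 17 + 3 = 20
Each subnet has 4096 addresses
  191.186.128.0/20
  191.186.144.0/20
  191.186.160.0/20
  191.186.176.0/20
  191.186.192.0/20
  191.186.208.0/20
  191.186.224.0/20
  191.186.240.0/20
Subnets: 191.186.128.0/20, 191.186.144.0/20, 191.186.160.0/20, 191.186.176.0/20, 191.186.192.0/20, 191.186.208.0/20, 191.186.224.0/20, 191.186.240.0/20


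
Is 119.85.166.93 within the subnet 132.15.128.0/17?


Subnet network: 132.15.128.0
Test IP AND mask: 119.85.128.0
No, 119.85.166.93 is not in 132.15.128.0/17


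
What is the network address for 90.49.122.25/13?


IP:   01011010.00110001.01111010.00011001
Mask: 11111111.11111000.00000000.00000000
AND operation:
Net:  01011010.00110000.00000000.00000000
Network: 90.48.0.0/13


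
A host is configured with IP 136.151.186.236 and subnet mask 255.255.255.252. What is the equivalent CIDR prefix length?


Binary: 11111111.11111111.11111111.11111100
Count leading 1s
Prefix: /30


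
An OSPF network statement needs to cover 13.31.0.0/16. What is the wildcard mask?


Subnet mask: 255.255.0.0
Wildcard = 255.255.255.255 - subnet mask
255 - 255 = 0
255 - 255 = 0
255 - 0 = 255
255 - 0 = 255
Wildcard: 0.0.255.255


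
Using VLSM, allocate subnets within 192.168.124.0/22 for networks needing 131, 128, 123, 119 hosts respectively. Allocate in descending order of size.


131 hosts -> /24 (254 usable): 192.168.124.0/24
128 hosts -> /24 (254 usable): 192.168.125.0/24
123 hosts -> /25 (126 usable): 192.168.126.0/25
119 hosts -> /25 (126 usable): 192.168.126.128/25
Allocation: 192.168.124.0/24 (131 hosts, 254 usable); 192.168.125.0/24 (128 hosts, 254 usable); 192.168.126.0/25 (123 hosts, 126 usable); 192.168.126.128/25 (119 hosts, 126 usable)


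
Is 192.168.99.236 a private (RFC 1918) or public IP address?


RFC 1918 private ranges:
  10.0.0.0/8 (10.0.0.0 - 10.255.255.255)
  172.16.0.0/12 (172.16.0.0 - 172.31.255.255)
  192.168.0.0/16 (192.168.0.0 - 192.168.255.255)
Private (in 192.168.0.0/16)


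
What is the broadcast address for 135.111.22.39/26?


Network: 135.111.22.0/26
Host bits = 6
Set all host bits to 1:
Broadcast: 135.111.22.63


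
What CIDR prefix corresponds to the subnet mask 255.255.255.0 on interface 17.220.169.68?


Binary: 11111111.11111111.11111111.00000000
Count leading 1s
Prefix: /24


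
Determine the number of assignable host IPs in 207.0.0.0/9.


Host bits = 32 - 9 = 23
Total addresses = 2^23 = 8388608
Usable = total - 2 (network and broadcast)
Usable hosts: 8388606


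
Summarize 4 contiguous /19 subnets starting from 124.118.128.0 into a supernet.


Original prefix: /19
Number of subnets: 4 = 2^2
New prefix = 19 - 2 = 17
Supernet: 124.118.128.0/17


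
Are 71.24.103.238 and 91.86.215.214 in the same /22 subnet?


Mask: 255.255.252.0
71.24.103.238 AND mask = 71.24.100.0
91.86.215.214 AND mask = 91.86.212.0
No, different subnets (71.24.100.0 vs 91.86.212.0)


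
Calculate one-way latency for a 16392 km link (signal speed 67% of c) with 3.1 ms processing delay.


Speed = 0.67 * 3e5 km/s = 201000 km/s
Propagation delay = 16392 / 201000 = 0.0816 s = 81.5522 ms
Processing delay = 3.1 ms
Total one-way latency = 84.6522 ms


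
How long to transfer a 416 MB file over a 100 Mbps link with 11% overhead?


Effective throughput = 100 * (1 - 11/100) = 89 Mbps
File size in Mb = 416 * 8 = 3328 Mb
Time = 3328 / 89
Time = 37.3933 seconds


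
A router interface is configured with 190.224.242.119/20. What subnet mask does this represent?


/20 means 20 network bits, 12 host bits
Binary: 11111111111111111111000000000000
Mask: 255.255.240.0


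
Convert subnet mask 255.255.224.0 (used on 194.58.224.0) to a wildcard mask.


Subnet mask: 255.255.224.0
Wildcard = 255.255.255.255 - subnet mask
255 - 255 = 0
255 - 255 = 0
255 - 224 = 31
255 - 0 = 255
Wildcard: 0.0.31.255


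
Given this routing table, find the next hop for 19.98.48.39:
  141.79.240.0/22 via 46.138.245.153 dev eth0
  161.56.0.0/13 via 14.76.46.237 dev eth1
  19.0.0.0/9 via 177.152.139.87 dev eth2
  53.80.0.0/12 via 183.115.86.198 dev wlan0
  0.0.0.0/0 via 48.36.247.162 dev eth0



Longest prefix match for 19.98.48.39:
  /22 141.79.240.0: no
  /13 161.56.0.0: no
  /9 19.0.0.0: MATCH
  /12 53.80.0.0: no
  /0 0.0.0.0: MATCH
Selected: next-hop 177.152.139.87 via eth2 (matched /9)


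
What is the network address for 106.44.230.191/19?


IP:   01101010.00101100.11100110.10111111
Mask: 11111111.11111111.11100000.00000000
AND operation:
Net:  01101010.00101100.11100000.00000000
Network: 106.44.224.0/19


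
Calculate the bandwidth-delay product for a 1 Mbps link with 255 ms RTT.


BDP = bandwidth * RTT
= 1 Mbps * 255 ms
= 1 * 1e6 * 255 / 1000 bits
= 255000 bits
= 31875 bytes
= 31.1279 KB
BDP = 255000 bits (31875 bytes)


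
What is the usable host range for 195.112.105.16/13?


Network: 195.112.0.0
Broadcast: 195.119.255.255
First usable = network + 1
Last usable = broadcast - 1
Range: 195.112.0.1 to 195.119.255.254


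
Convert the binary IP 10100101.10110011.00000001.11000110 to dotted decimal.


10100101 = 165
10110011 = 179
00000001 = 1
11000110 = 198
IP: 165.179.1.198


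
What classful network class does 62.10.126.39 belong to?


First octet: 62
Binary: 00111110
0xxxxxxx -> Class A (1-126)
Class A, default mask 255.0.0.0 (/8)


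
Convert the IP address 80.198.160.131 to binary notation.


80 = 01010000
198 = 11000110
160 = 10100000
131 = 10000011
Binary: 01010000.11000110.10100000.10000011


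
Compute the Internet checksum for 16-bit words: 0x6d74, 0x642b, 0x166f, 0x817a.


Sum all words (with carry folding):
+ 0x6d74 = 0x6d74
+ 0x642b = 0xd19f
+ 0x166f = 0xe80e
+ 0x817a = 0x6989
One's complement: ~0x6989
Checksum = 0x9676


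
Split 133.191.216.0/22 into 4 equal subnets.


New prefix = 22 + 2 = 24
Each subnet has 256 addresses
  133.191.216.0/24
  133.191.217.0/24
  133.191.218.0/24
  133.191.219.0/24
Subnets: 133.191.216.0/24, 133.191.217.0/24, 133.191.218.0/24, 133.191.219.0/24


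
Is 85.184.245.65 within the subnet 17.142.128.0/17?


Subnet network: 17.142.128.0
Test IP AND mask: 85.184.128.0
No, 85.184.245.65 is not in 17.142.128.0/17


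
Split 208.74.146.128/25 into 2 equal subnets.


New prefix = 25 + 1 = 26
Each subnet has 64 addresses
  208.74.146.128/26
  208.74.146.192/26
Subnets: 208.74.146.128/26, 208.74.146.192/26


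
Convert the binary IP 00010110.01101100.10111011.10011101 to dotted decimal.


00010110 = 22
01101100 = 108
10111011 = 187
10011101 = 157
IP: 22.108.187.157


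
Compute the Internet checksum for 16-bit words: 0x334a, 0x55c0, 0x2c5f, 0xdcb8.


Sum all words (with carry folding):
+ 0x334a = 0x334a
+ 0x55c0 = 0x890a
+ 0x2c5f = 0xb569
+ 0xdcb8 = 0x9222
One's complement: ~0x9222
Checksum = 0x6ddd


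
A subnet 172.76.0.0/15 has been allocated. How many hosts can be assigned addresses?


Host bits = 32 - 15 = 17
Total addresses = 2^17 = 131072
Usable = total - 2 (network and broadcast)
Usable hosts: 131070


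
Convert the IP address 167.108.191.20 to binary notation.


167 = 10100111
108 = 01101100
191 = 10111111
20 = 00010100
Binary: 10100111.01101100.10111111.00010100


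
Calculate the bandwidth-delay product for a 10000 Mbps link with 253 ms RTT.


BDP = bandwidth * RTT
= 10000 Mbps * 253 ms
= 10000 * 1e6 * 253 / 1000 bits
= 2530000000 bits
= 316250000 bytes
= 308837.8906 KB
BDP = 2530000000 bits (316250000 bytes)


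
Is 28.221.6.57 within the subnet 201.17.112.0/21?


Subnet network: 201.17.112.0
Test IP AND mask: 28.221.0.0
No, 28.221.6.57 is not in 201.17.112.0/21


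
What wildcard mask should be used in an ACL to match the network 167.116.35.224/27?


Subnet mask: 255.255.255.224
Wildcard = 255.255.255.255 - subnet mask
255 - 255 = 0
255 - 255 = 0
255 - 255 = 0
255 - 224 = 31
Wildcard: 0.0.0.31


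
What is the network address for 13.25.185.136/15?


IP:   00001101.00011001.10111001.10001000
Mask: 11111111.11111110.00000000.00000000
AND operation:
Net:  00001101.00011000.00000000.00000000
Network: 13.24.0.0/15


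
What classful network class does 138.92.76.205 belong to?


First octet: 138
Binary: 10001010
10xxxxxx -> Class B (128-191)
Class B, default mask 255.255.0.0 (/16)


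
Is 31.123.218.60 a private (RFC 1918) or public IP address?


RFC 1918 private ranges:
  10.0.0.0/8 (10.0.0.0 - 10.255.255.255)
  172.16.0.0/12 (172.16.0.0 - 172.31.255.255)
  192.168.0.0/16 (192.168.0.0 - 192.168.255.255)
Public (not in any RFC 1918 range)


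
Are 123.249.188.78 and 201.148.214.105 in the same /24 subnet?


Mask: 255.255.255.0
123.249.188.78 AND mask = 123.249.188.0
201.148.214.105 AND mask = 201.148.214.0
No, different subnets (123.249.188.0 vs 201.148.214.0)


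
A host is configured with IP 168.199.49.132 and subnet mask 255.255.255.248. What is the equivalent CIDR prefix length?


Binary: 11111111.11111111.11111111.11111000
Count leading 1s
Prefix: /29


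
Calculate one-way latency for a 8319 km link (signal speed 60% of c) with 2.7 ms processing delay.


Speed = 0.6 * 3e5 km/s = 180000 km/s
Propagation delay = 8319 / 180000 = 0.0462 s = 46.2167 ms
Processing delay = 2.7 ms
Total one-way latency = 48.9167 ms


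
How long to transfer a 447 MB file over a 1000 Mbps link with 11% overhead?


Effective throughput = 1000 * (1 - 11/100) = 890 Mbps
File size in Mb = 447 * 8 = 3576 Mb
Time = 3576 / 890
Time = 4.018 seconds


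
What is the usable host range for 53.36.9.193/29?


Network: 53.36.9.192
Broadcast: 53.36.9.199
First usable = network + 1
Last usable = broadcast - 1
Range: 53.36.9.193 to 53.36.9.198


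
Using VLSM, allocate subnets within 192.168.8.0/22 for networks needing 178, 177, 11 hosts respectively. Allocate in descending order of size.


178 hosts -> /24 (254 usable): 192.168.8.0/24
177 hosts -> /24 (254 usable): 192.168.9.0/24
11 hosts -> /28 (14 usable): 192.168.10.0/28
Allocation: 192.168.8.0/24 (178 hosts, 254 usable); 192.168.9.0/24 (177 hosts, 254 usable); 192.168.10.0/28 (11 hosts, 14 usable)


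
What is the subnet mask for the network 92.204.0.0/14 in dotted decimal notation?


/14 means 14 network bits, 18 host bits
Binary: 11111111111111000000000000000000
Mask: 255.252.0.0


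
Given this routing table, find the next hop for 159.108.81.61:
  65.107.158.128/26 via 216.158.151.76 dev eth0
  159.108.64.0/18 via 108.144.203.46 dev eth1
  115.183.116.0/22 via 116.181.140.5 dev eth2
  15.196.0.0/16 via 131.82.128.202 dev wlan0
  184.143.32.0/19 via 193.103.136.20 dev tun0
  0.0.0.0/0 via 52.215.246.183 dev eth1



Longest prefix match for 159.108.81.61:
  /26 65.107.158.128: no
  /18 159.108.64.0: MATCH
  /22 115.183.116.0: no
  /16 15.196.0.0: no
  /19 184.143.32.0: no
  /0 0.0.0.0: MATCH
Selected: next-hop 108.144.203.46 via eth1 (matched /18)


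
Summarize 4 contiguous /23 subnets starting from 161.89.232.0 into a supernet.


Original prefix: /23
Number of subnets: 4 = 2^2
New prefix = 23 - 2 = 21
Supernet: 161.89.232.0/21


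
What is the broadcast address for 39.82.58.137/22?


Network: 39.82.56.0/22
Host bits = 10
Set all host bits to 1:
Broadcast: 39.82.59.255


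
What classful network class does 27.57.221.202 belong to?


First octet: 27
Binary: 00011011
0xxxxxxx -> Class A (1-126)
Class A, default mask 255.0.0.0 (/8)


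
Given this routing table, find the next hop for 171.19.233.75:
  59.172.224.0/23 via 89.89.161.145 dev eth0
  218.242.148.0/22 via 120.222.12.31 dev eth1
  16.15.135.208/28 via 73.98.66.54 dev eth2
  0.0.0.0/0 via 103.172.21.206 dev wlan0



Longest prefix match for 171.19.233.75:
  /23 59.172.224.0: no
  /22 218.242.148.0: no
  /28 16.15.135.208: no
  /0 0.0.0.0: MATCH
Selected: next-hop 103.172.21.206 via wlan0 (matched /0)


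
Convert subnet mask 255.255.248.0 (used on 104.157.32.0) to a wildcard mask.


Subnet mask: 255.255.248.0
Wildcard = 255.255.255.255 - subnet mask
255 - 255 = 0
255 - 255 = 0
255 - 248 = 7
255 - 0 = 255
Wildcard: 0.0.7.255


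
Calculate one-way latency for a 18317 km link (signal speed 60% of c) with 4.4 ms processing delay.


Speed = 0.6 * 3e5 km/s = 180000 km/s
Propagation delay = 18317 / 180000 = 0.1018 s = 101.7611 ms
Processing delay = 4.4 ms
Total one-way latency = 106.1611 ms


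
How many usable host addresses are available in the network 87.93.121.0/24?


Host bits = 32 - 24 = 8
Total addresses = 2^8 = 256
Usable = total - 2 (network and broadcast)
Usable hosts: 254


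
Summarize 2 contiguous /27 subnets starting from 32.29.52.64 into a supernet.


Original prefix: /27
Number of subnets: 2 = 2^1
New prefix = 27 - 1 = 26
Supernet: 32.29.52.64/26


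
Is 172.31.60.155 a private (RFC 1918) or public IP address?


RFC 1918 private ranges:
  10.0.0.0/8 (10.0.0.0 - 10.255.255.255)
  172.16.0.0/12 (172.16.0.0 - 172.31.255.255)
  192.168.0.0/16 (192.168.0.0 - 192.168.255.255)
Private (in 172.16.0.0/12)


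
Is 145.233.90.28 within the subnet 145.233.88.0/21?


Subnet network: 145.233.88.0
Test IP AND mask: 145.233.88.0
Yes, 145.233.90.28 is in 145.233.88.0/21


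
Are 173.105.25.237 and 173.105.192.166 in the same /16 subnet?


Mask: 255.255.0.0
173.105.25.237 AND mask = 173.105.0.0
173.105.192.166 AND mask = 173.105.0.0
Yes, same subnet (173.105.0.0)


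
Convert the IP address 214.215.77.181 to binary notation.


214 = 11010110
215 = 11010111
77 = 01001101
181 = 10110101
Binary: 11010110.11010111.01001101.10110101


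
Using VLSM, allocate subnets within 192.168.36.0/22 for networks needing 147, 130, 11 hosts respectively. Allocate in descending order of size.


147 hosts -> /24 (254 usable): 192.168.36.0/24
130 hosts -> /24 (254 usable): 192.168.37.0/24
11 hosts -> /28 (14 usable): 192.168.38.0/28
Allocation: 192.168.36.0/24 (147 hosts, 254 usable); 192.168.37.0/24 (130 hosts, 254 usable); 192.168.38.0/28 (11 hosts, 14 usable)


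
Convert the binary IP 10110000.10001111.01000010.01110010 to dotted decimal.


10110000 = 176
10001111 = 143
01000010 = 66
01110010 = 114
IP: 176.143.66.114


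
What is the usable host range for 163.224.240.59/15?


Network: 163.224.0.0
Broadcast: 163.225.255.255
First usable = network + 1
Last usable = broadcast - 1
Range: 163.224.0.1 to 163.225.255.254


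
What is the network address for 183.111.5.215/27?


IP:   10110111.01101111.00000101.11010111
Mask: 11111111.11111111.11111111.11100000
AND operation:
Net:  10110111.01101111.00000101.11000000
Network: 183.111.5.192/27


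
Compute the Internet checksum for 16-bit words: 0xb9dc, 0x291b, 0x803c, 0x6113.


Sum all words (with carry folding):
+ 0xb9dc = 0xb9dc
+ 0x291b = 0xe2f7
+ 0x803c = 0x6334
+ 0x6113 = 0xc447
One's complement: ~0xc447
Checksum = 0x3bb8


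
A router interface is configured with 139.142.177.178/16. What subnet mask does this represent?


/16 means 16 network bits, 16 host bits
Binary: 11111111111111110000000000000000
Mask: 255.255.0.0


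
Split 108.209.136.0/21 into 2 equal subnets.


New prefix = 21 + 1 = 22
Each subnet has 1024 addresses
  108.209.136.0/22
  108.209.140.0/22
Subnets: 108.209.136.0/22, 108.209.140.0/22


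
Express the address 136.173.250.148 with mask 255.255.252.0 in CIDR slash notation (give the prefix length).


Binary: 11111111.11111111.11111100.00000000
Count leading 1s
Prefix: /22


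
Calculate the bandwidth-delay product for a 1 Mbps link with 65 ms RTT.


BDP = bandwidth * RTT
= 1 Mbps * 65 ms
= 1 * 1e6 * 65 / 1000 bits
= 65000 bits
= 8125 bytes
= 7.9346 KB
BDP = 65000 bits (8125 bytes)


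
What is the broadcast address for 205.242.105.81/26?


Network: 205.242.105.64/26
Host bits = 6
Set all host bits to 1:
Broadcast: 205.242.105.127


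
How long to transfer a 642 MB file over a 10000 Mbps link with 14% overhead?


Effective throughput = 10000 * (1 - 14/100) = 8600 Mbps
File size in Mb = 642 * 8 = 5136 Mb
Time = 5136 / 8600
Time = 0.5972 seconds


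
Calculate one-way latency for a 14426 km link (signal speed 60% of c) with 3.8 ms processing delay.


Speed = 0.6 * 3e5 km/s = 180000 km/s
Propagation delay = 14426 / 180000 = 0.0801 s = 80.1444 ms
Processing delay = 3.8 ms
Total one-way latency = 83.9444 ms


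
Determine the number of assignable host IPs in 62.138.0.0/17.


Host bits = 32 - 17 = 15
Total addresses = 2^15 = 32768
Usable = total - 2 (network and broadcast)
Usable hosts: 32766


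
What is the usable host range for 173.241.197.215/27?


Network: 173.241.197.192
Broadcast: 173.241.197.223
First usable = network + 1
Last usable = broadcast - 1
Range: 173.241.197.193 to 173.241.197.222


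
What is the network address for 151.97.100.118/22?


IP:   10010111.01100001.01100100.01110110
Mask: 11111111.11111111.11111100.00000000
AND operation:
Net:  10010111.01100001.01100100.00000000
Network: 151.97.100.0/22


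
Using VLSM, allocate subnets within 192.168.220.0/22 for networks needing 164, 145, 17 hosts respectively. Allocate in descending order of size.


164 hosts -> /24 (254 usable): 192.168.220.0/24
145 hosts -> /24 (254 usable): 192.168.221.0/24
17 hosts -> /27 (30 usable): 192.168.222.0/27
Allocation: 192.168.220.0/24 (164 hosts, 254 usable); 192.168.221.0/24 (145 hosts, 254 usable); 192.168.222.0/27 (17 hosts, 30 usable)


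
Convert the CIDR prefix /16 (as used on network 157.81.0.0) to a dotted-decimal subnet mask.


/16 means 16 network bits, 16 host bits
Binary: 11111111111111110000000000000000
Mask: 255.255.0.0


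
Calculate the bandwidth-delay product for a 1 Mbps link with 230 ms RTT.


BDP = bandwidth * RTT
= 1 Mbps * 230 ms
= 1 * 1e6 * 230 / 1000 bits
= 230000 bits
= 28750 bytes
= 28.0762 KB
BDP = 230000 bits (28750 bytes)


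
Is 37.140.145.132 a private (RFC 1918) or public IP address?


RFC 1918 private ranges:
  10.0.0.0/8 (10.0.0.0 - 10.255.255.255)
  172.16.0.0/12 (172.16.0.0 - 172.31.255.255)
  192.168.0.0/16 (192.168.0.0 - 192.168.255.255)
Public (not in any RFC 1918 range)


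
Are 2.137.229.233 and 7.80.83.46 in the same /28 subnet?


Mask: 255.255.255.240
2.137.229.233 AND mask = 2.137.229.224
7.80.83.46 AND mask = 7.80.83.32
No, different subnets (2.137.229.224 vs 7.80.83.32)


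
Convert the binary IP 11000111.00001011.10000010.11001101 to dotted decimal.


11000111 = 199
00001011 = 11
10000010 = 130
11001101 = 205
IP: 199.11.130.205


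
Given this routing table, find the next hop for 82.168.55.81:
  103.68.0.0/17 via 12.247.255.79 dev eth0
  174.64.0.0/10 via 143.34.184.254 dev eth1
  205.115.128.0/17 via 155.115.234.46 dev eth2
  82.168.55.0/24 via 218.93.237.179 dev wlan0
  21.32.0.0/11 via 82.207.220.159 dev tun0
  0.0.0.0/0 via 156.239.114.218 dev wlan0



Longest prefix match for 82.168.55.81:
  /17 103.68.0.0: no
  /10 174.64.0.0: no
  /17 205.115.128.0: no
  /24 82.168.55.0: MATCH
  /11 21.32.0.0: no
  /0 0.0.0.0: MATCH
Selected: next-hop 218.93.237.179 via wlan0 (matched /24)
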